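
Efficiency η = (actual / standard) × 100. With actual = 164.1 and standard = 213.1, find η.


Efficiency = (actual / standard) × 100
= (164.1 / 213.1) × 100
= 77.0%


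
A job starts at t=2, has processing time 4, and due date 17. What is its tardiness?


Completion = start + processing = 2 + 4 = 6
Tardiness = max(0, C - d) = max(0, 6 - 17)
= max(0, -11)
= 0


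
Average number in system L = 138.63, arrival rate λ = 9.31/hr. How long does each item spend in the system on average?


Little's law: L = λW → W = L / λ
= 138.63 / 9.31
= 14.89 hours


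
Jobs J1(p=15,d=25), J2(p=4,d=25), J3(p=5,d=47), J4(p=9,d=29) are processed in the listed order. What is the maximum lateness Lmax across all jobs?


Lateness per job (L = C - d):
  J1: C=15, d=25, L=-10
  J2: C=19, d=25, L=-6
  J3: C=24, d=47, L=-23
  J4: C=33, d=29, L=4
Lmax = max(-10, -6, -23, 4)
= 4


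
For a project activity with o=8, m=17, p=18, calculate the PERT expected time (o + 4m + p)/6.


te = (o + 4m + p) / 6
= (8 + 4×17 + 18) / 6
= (8 + 68 + 18) / 6
= 94 / 6
= 15.67


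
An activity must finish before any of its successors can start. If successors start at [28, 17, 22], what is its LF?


LF = min of all successor start times
Successors start at: [28, 17, 22]
LF = min(28, 17, 22)
= 17


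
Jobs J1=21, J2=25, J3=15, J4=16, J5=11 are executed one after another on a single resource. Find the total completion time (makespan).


Sequential makespan: sum all processing times
= 21 + 25 + 15 + 16 + 11
= 88 time units


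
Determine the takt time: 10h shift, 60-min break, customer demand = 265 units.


Available = 10×60 - 60 = 540 min
Takt time = 540 / 265
= 2.04 min/unit


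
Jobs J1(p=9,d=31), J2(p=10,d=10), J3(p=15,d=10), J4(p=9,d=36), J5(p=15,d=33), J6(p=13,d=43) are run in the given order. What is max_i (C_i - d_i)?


Lateness per job (L = C - d):
  J1: C=9, d=31, L=-22
  J2: C=19, d=10, L=9
  J3: C=34, d=10, L=24
  J4: C=43, d=36, L=7
  J5: C=58, d=33, L=25
  J6: C=71, d=43, L=28
Lmax = max(-22, 9, 24, 7, 25, 28)
= 28


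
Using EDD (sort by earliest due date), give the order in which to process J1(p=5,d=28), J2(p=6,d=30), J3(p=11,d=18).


EDD: sort by earliest due date
  J3: d=18, p=11
  J1: d=28, p=5
  J2: d=30, p=6
Order: J3 → J1 → J2


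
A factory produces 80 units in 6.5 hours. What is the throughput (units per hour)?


Throughput = units / time
= 80 / 6.5
= 12.3 units/hour


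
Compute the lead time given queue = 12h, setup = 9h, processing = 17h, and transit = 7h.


Lead time = queue + setup + processing + transit
= 12 + 9 + 17 + 7
= 45 hours


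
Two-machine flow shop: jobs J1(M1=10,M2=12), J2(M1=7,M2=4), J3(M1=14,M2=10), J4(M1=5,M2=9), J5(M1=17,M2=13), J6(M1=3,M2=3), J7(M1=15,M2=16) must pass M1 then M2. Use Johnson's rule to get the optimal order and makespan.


Johnson's rule:
Group 1 (M1≤M2, sort by M1): ['J6', 'J4', 'J1', 'J7']
Group 2 (M1>M2, sort desc M2): ['J5', 'J3', 'J2']
Sequence: J6 → J4 → J1 → J7 → J5 → J3 → J2
Makespan calculation:
  J6: M1 done=3, M2 done=6
  J4: M1 done=8, M2 done=17
  J1: M1 done=18, M2 done=30
  J7: M1 done=33, M2 done=49
  J5: M1 done=50, M2 done=63
  J3: M1 done=64, M2 done=74
  J2: M1 done=71, M2 done=78
= Sequence: J6 → J4 → J1 → J7 → J5 → J3 → J2, Makespan: 78


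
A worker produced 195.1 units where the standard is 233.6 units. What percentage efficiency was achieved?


Efficiency = (actual / standard) × 100
= (195.1 / 233.6) × 100
= 83.5%


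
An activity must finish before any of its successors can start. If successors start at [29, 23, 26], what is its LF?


LF = min of all successor start times
Successors start at: [29, 23, 26]
LF = min(29, 23, 26)
= 23


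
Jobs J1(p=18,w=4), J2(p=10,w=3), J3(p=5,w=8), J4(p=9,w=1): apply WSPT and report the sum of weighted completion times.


WSPT order (by p/w): J3 → J2 → J1 → J4
  J3: C=5, w·C=8×5=40
  J2: C=15, w·C=3×15=45
  J1: C=33, w·C=4×33=132
  J4: C=42, w·C=1×42=42
Σ w·C = 259
= 259


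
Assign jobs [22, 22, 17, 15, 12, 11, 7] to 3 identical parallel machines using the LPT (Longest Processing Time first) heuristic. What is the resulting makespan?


Jobs (LPT sorted): [22, 22, 17, 15, 12, 11, 7]
Machines: 3
  J=22 → Machine 1 (load: 0+22=22)
  J=22 → Machine 2 (load: 0+22=22)
  J=17 → Machine 3 (load: 0+17=17)
  J=15 → Machine 3 (load: 17+15=32)
  J=12 → Machine 1 (load: 22+12=34)
  J=11 → Machine 2 (load: 22+11=33)
  J=7 → Machine 3 (load: 32+7=39)
Machine loads: [34, 33, 39]
Makespan = max = 39 time units


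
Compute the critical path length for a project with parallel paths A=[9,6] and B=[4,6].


Path A: 9 + 6 = 15
Path B: 4 + 6 = 10
Critical path = longest = max(15, 10)
= 15 (Path A)


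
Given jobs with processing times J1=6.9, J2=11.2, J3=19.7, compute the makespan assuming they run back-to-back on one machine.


Sequential makespan: sum all processing times
= 6.9 + 11.2 + 19.7
= 37.8 time units


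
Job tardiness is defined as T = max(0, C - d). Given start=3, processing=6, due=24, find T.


Completion = start + processing = 3 + 6 = 9
Tardiness = max(0, C - d) = max(0, 9 - 24)
= max(0, -15)
= 0


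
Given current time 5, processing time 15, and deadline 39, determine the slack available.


Slack = due - current_time - processing
= 39 - 5 - 15
= 19


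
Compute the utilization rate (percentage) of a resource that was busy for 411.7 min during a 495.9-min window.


Utilization = busy / total × 100
= 411.7 / 495.9 × 100
= 83.0%


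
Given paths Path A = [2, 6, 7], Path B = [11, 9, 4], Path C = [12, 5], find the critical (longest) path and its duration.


Path A: 2 + 6 + 7 = 15
Path B: 11 + 9 + 4 = 24
Path C: 12 + 5 = 17
Critical path = longest = max(15, 24, 17)
= 24 (Path B)


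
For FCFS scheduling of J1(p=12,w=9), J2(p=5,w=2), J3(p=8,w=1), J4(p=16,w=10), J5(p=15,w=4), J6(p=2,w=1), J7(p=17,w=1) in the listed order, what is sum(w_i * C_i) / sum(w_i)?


Completion times:
  J1: C=12, w×C=9×12=108
  J2: C=17, w×C=2×17=34
  J3: C=25, w×C=1×25=25
  J4: C=41, w×C=10×41=410
  J5: C=56, w×C=4×56=224
  J6: C=58, w×C=1×58=58
  J7: C=75, w×C=1×75=75
Sum w×C = 934
Sum w = 28
Weighted avg = 934/28
= 33.36


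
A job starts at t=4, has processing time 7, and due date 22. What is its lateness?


Completion = 4 + 7 = 11
Lateness = C - d = 11 - 22
= -11


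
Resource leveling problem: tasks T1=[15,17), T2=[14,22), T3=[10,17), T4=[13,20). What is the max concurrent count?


Check each time point for overlaps:
  t=15: 4 tasks active (T1, T2, T3, T4)
Max concurrent = 4


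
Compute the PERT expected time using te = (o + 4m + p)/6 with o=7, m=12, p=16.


te = (o + 4m + p) / 6
= (7 + 4×12 + 16) / 6
= (7 + 48 + 16) / 6
= 71 / 6
= 11.83


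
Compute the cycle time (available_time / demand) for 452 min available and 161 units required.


Cycle time = available time / demand
= 452 / 161
= 2.81 min/unit


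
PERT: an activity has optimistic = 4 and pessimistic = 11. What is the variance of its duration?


σ² = ((p - o) / 6)² = (p - o)² / 36
= (11 - 4)² / 36
= 7² / 36
= 49 / 36
= 1.3611


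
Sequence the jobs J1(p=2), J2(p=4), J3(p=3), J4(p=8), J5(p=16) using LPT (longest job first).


LPT: sort by longest processing time first
  J5: p=16
  J4: p=8
  J2: p=4
  J3: p=3
  J1: p=2
Order: J5 → J4 → J2 → J3 → J1


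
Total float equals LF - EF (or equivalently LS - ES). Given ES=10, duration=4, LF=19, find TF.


EF = ES + duration = 10 + 4 = 14
LS = LF - duration = 19 - 4 = 15
Total Float = LF - EF = 19 - 14
(or LS - ES = 15 - 10)
= 5


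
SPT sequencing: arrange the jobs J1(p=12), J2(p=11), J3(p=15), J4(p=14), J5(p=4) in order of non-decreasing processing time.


SPT: sort by shortest processing time
  J5: p=4
  J2: p=11
  J1: p=12
  J4: p=14
  J3: p=15
Order: J5 → J2 → J1 → J4 → J3


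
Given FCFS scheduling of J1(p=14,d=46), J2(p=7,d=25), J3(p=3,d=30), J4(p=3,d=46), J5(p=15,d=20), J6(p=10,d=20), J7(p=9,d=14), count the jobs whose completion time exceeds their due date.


Completion vs due date:
  J1: C=14, d=46 → on time
  J2: C=21, d=25 → on time
  J3: C=24, d=30 → on time
  J4: C=27, d=46 → on time
  J5: C=42, d=20 → TARDY
  J6: C=52, d=20 → TARDY
  J7: C=61, d=14 → TARDY
Tardy jobs: J5, J6, J7
Count = 3


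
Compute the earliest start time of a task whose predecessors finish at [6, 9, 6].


ES = max of all predecessor completion times
Predecessors: [6, 9, 6]
ES = max(6, 9, 6)
= 9


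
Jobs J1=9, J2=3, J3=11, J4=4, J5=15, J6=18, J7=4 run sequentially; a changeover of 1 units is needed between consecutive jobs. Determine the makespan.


Makespan = Σ processing + (n-1) × setup
= (9 + 3 + 11 + 4 + 15 + 18 + 4) + (7-1)×1
= 64 + 6
= 70 time units


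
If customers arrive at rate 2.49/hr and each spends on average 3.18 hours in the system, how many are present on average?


Little's law: L = λ × W
= 2.49 × 3.18
= 7.92


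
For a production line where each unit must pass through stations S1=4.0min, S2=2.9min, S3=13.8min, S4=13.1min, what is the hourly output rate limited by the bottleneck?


Bottleneck = longest station time
Station times: [4.0, 2.9, 13.8, 13.1]
Max = 13.8 min
Rate = 60 / 13.8
= 4.35 units/hour (bottleneck: 13.8min)


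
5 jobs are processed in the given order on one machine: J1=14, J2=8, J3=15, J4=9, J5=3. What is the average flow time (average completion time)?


Completion times:
  J1: completes at 14
  J2: completes at 22
  J3: completes at 37
  J4: completes at 46
  J5: completes at 49
Sum = 168
Average = 168/5
= 33.60


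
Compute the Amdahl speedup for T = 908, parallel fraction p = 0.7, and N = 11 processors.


Amdahl's law: T_p = T × ((1-p) + p/N)
= 908 × ((1-0.7) + 0.7/11)
= 908 × (0.30 + 0.0636)
= 908 × 0.3636
= 330.18
Speedup = 908/330.18
= 2.75×


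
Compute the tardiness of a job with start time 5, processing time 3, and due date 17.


Completion = start + processing = 5 + 3 = 8
Tardiness = max(0, C - d) = max(0, 8 - 17)
= max(0, -9)
= 0


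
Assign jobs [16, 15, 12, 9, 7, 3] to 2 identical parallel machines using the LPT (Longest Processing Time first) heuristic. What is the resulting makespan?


Jobs (LPT sorted): [16, 15, 12, 9, 7, 3]
Machines: 2
  J=16 → Machine 1 (load: 0+16=16)
  J=15 → Machine 2 (load: 0+15=15)
  J=12 → Machine 2 (load: 15+12=27)
  J=9 → Machine 1 (load: 16+9=25)
  J=7 → Machine 1 (load: 25+7=32)
  J=3 → Machine 2 (load: 27+3=30)
Machine loads: [32, 30]
Makespan = max = 32 time units


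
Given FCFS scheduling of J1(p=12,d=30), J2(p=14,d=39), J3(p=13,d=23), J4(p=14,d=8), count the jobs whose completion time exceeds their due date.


Completion vs due date:
  J1: C=12, d=30 → on time
  J2: C=26, d=39 → on time
  J3: C=39, d=23 → TARDY
  J4: C=53, d=8 → TARDY
Tardy jobs: J3, J4
Count = 2


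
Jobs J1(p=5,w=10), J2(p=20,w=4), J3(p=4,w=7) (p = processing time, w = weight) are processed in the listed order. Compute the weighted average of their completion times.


Completion times:
  J1: C=5, w×C=10×5=50
  J2: C=25, w×C=4×25=100
  J3: C=29, w×C=7×29=203
Sum w×C = 353
Sum w = 21
Weighted avg = 353/21
= 16.81


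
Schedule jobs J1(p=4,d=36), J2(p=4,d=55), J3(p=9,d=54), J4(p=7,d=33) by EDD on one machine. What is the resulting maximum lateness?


EDD order: J4 → J1 → J3 → J2
Completion and lateness:
  J4: C=7, d=33, L=7-33=-26
  J1: C=11, d=36, L=11-36=-25
  J3: C=20, d=54, L=20-54=-34
  J2: C=24, d=55, L=24-55=-31
Lmax = max(-26, -25, -34, -31)
= -25


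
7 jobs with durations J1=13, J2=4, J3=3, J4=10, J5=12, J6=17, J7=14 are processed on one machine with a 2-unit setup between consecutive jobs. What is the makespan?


Makespan = Σ processing + (n-1) × setup
= (13 + 4 + 3 + 10 + 12 + 17 + 14) + (7-1)×2
= 73 + 12
= 85 time units


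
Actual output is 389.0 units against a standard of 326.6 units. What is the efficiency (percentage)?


Efficiency = (actual / standard) × 100
= (389.0 / 326.6) × 100
= 119.1%


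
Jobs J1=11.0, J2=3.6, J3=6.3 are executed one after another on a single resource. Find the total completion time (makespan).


Sequential makespan: sum all processing times
= 11.0 + 3.6 + 6.3
= 20.9 time units


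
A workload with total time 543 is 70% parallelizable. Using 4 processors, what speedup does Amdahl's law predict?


Amdahl's law: T_p = T × ((1-p) + p/N)
= 543 × ((1-0.7) + 0.7/4)
= 543 × (0.30 + 0.1750)
= 543 × 0.4750
= 257.93
Speedup = 543/257.93
= 2.11×


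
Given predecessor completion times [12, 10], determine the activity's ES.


ES = max of all predecessor completion times
Predecessors: [12, 10]
ES = max(12, 10)
= 12


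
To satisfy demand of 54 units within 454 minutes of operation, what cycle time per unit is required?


Cycle time = available time / demand
= 454 / 54
= 8.41 min/unit


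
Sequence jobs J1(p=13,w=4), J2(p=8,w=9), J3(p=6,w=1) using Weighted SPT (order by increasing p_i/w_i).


WSPT (Smith's rule): sort by p/w ascending
  J2: p/w = 8/9 = 0.889
  J1: p/w = 13/4 = 3.250
  J3: p/w = 6/1 = 6.000
Order: J2 → J1 → J3


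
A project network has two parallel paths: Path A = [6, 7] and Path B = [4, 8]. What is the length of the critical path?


Path A: 6 + 7 = 13
Path B: 4 + 8 = 12
Critical path = longest = max(13, 12)
= 13 (Path A)


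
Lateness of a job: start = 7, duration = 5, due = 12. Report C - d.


Completion = 7 + 5 = 12
Lateness = C - d = 12 - 12
= 0


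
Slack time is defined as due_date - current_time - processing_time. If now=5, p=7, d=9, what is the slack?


Slack = due - current_time - processing
= 9 - 5 - 7
= -3


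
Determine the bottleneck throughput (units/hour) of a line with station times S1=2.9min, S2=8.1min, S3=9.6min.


Bottleneck = longest station time
Station times: [2.9, 8.1, 9.6]
Max = 9.6 min
Rate = 60 / 9.6
= 6.25 units/hour (bottleneck: 9.6min)


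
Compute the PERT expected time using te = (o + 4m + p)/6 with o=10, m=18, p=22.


te = (o + 4m + p) / 6
= (10 + 4×18 + 22) / 6
= (10 + 72 + 22) / 6
= 104 / 6
= 17.33


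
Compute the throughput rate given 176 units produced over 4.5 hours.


Throughput = units / time
= 176 / 4.5
= 39.1 units/hour


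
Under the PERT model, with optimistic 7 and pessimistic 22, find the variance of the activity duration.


σ² = ((p - o) / 6)² = (p - o)² / 36
= (22 - 7)² / 36
= 15² / 36
= 225 / 36
= 6.2500


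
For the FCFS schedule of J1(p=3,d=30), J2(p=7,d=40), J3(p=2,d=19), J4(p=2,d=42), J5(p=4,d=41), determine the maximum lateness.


Lateness per job (L = C - d):
  J1: C=3, d=30, L=-27
  J2: C=10, d=40, L=-30
  J3: C=12, d=19, L=-7
  J4: C=14, d=42, L=-28
  J5: C=18, d=41, L=-23
Lmax = max(-27, -30, -7, -28, -23)
= -7


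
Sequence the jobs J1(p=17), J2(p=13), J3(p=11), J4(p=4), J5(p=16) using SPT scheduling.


SPT: sort by shortest processing time
  J4: p=4
  J3: p=11
  J2: p=13
  J5: p=16
  J1: p=17
Order: J4 → J3 → J2 → J5 → J1


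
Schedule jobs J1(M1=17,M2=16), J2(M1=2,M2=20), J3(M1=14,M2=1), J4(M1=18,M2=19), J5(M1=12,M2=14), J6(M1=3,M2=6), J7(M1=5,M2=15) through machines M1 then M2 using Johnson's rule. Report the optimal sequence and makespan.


Johnson's rule:
Group 1 (M1≤M2, sort by M1): ['J2', 'J6', 'J7', 'J5', 'J4']
Group 2 (M1>M2, sort desc M2): ['J1', 'J3']
Sequence: J2 → J6 → J7 → J5 → J4 → J1 → J3
Makespan calculation:
  J2: M1 done=2, M2 done=22
  J6: M1 done=5, M2 done=28
  J7: M1 done=10, M2 done=43
  J5: M1 done=22, M2 done=57
  J4: M1 done=40, M2 done=76
  J1: M1 done=57, M2 done=92
  J3: M1 done=71, M2 done=93
= Sequence: J2 → J6 → J7 → J5 → J4 → J1 → J3, Makespan: 93


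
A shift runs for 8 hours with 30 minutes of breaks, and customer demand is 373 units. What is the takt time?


Available = 8×60 - 30 = 450 min
Takt time = 450 / 373
= 1.21 min/unit


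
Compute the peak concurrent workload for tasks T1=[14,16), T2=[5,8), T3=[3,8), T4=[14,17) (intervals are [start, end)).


Check each time point for overlaps:
  t=5: 2 tasks active (T2, T3)
Max concurrent = 2


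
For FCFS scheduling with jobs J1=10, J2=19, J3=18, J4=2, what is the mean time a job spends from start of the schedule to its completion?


Completion times:
  J1: completes at 10
  J2: completes at 29
  J3: completes at 47
  J4: completes at 49
Sum = 135
Average = 135/4
= 33.75


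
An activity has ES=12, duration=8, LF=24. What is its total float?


EF = ES + duration = 12 + 8 = 20
LS = LF - duration = 24 - 8 = 16
Total Float = LF - EF = 24 - 20
(or LS - ES = 16 - 12)
= 4


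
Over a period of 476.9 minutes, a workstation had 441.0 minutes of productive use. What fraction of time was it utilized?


Utilization = busy / total × 100
= 441.0 / 476.9 × 100
= 92.5%


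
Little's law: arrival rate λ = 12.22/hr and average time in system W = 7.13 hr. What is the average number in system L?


Little's law: L = λ × W
= 12.22 × 7.13
= 87.13


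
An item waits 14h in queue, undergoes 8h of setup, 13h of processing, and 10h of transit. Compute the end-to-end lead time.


Lead time = queue + setup + processing + transit
= 14 + 8 + 13 + 10
= 45 hours


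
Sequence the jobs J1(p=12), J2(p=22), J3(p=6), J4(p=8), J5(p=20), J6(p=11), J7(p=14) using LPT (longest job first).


LPT: sort by longest processing time first
  J2: p=22
  J5: p=20
  J7: p=14
  J1: p=12
  J6: p=11
  J4: p=8
  J3: p=6
Order: J2 → J5 → J7 → J1 → J6 → J4 → J3


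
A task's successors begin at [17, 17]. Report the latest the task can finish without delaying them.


LF = min of all successor start times
Successors start at: [17, 17]
LF = min(17, 17)
= 17


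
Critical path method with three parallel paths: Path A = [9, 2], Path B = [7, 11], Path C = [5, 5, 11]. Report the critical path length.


Path A: 9 + 2 = 11
Path B: 7 + 11 = 18
Path C: 5 + 5 + 11 = 21
Critical path = longest = max(11, 18, 21)
= 21 (Path C)


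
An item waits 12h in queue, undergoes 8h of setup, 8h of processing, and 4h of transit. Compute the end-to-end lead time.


Lead time = queue + setup + processing + transit
= 12 + 8 + 8 + 4
= 32 hours


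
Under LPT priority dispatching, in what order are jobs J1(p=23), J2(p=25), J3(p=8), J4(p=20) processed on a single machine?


LPT: sort by longest processing time first
  J2: p=25
  J1: p=23
  J4: p=20
  J3: p=8
Order: J2 → J1 → J4 → J3


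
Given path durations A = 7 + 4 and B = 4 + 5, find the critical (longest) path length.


Path A: 7 + 4 = 11
Path B: 4 + 5 = 9
Critical path = longest = max(11, 9)
= 11 (Path A)


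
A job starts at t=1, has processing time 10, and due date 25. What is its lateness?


Completion = 1 + 10 = 11
Lateness = C - d = 11 - 25
= -14


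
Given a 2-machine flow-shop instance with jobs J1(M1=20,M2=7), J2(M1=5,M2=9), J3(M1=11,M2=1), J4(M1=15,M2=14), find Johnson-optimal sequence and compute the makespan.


Johnson's rule:
Group 1 (M1≤M2, sort by M1): ['J2']
Group 2 (M1>M2, sort desc M2): ['J4', 'J1', 'J3']
Sequence: J2 → J4 → J1 → J3
Makespan calculation:
  J2: M1 done=5, M2 done=14
  J4: M1 done=20, M2 done=34
  J1: M1 done=40, M2 done=47
  J3: M1 done=51, M2 done=52
= Sequence: J2 → J4 → J1 → J3, Makespan: 52


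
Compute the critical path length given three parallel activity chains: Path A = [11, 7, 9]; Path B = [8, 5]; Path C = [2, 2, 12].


Path A: 11 + 7 + 9 = 27
Path B: 8 + 5 = 13
Path C: 2 + 2 + 12 = 16
Critical path = longest = max(27, 13, 16)
= 27 (Path A)


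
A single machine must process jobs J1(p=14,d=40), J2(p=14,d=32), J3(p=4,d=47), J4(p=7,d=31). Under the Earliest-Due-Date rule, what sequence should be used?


EDD: sort by earliest due date
  J4: d=31, p=7
  J2: d=32, p=14
  J1: d=40, p=14
  J3: d=47, p=4
Order: J4 → J2 → J1 → J3


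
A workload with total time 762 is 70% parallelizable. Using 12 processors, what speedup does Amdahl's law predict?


Amdahl's law: T_p = T × ((1-p) + p/N)
= 762 × ((1-0.7) + 0.7/12)
= 762 × (0.30 + 0.0583)
= 762 × 0.3583
= 273.05
Speedup = 762/273.05
= 2.79×


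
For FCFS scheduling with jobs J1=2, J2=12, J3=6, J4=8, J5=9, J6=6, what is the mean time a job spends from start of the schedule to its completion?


Completion times:
  J1: completes at 2
  J2: completes at 14
  J3: completes at 20
  J4: completes at 28
  J5: completes at 37
  J6: completes at 43
Sum = 144
Average = 144/6
= 24.00


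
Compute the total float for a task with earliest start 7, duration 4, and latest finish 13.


EF = ES + duration = 7 + 4 = 11
LS = LF - duration = 13 - 4 = 9
Total Float = LF - EF = 13 - 11
(or LS - ES = 9 - 7)
= 2


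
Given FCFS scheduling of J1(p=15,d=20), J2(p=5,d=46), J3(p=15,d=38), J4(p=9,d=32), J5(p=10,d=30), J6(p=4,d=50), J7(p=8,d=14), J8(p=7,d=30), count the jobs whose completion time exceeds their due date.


Completion vs due date:
  J1: C=15, d=20 → on time
  J2: C=20, d=46 → on time
  J3: C=35, d=38 → on time
  J4: C=44, d=32 → TARDY
  J5: C=54, d=30 → TARDY
  J6: C=58, d=50 → TARDY
  J7: C=66, d=14 → TARDY
  J8: C=73, d=30 → TARDY
Tardy jobs: J4, J5, J6, J7, J8
Count = 5


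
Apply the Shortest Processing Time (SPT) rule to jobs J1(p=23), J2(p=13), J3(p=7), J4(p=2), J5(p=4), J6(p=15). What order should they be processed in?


SPT: sort by shortest processing time
  J4: p=2
  J5: p=4
  J3: p=7
  J2: p=13
  J6: p=15
  J1: p=23
Order: J4 → J5 → J3 → J2 → J6 → J1


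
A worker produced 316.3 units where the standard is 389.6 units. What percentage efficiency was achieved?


Efficiency = (actual / standard) × 100
= (316.3 / 389.6) × 100
= 81.2%


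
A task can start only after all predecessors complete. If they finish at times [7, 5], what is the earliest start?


ES = max of all predecessor completion times
Predecessors: [7, 5]
ES = max(7, 5)
= 7


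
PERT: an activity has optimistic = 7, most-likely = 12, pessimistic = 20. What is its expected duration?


te = (o + 4m + p) / 6
= (7 + 4×12 + 20) / 6
= (7 + 48 + 20) / 6
= 75 / 6
= 12.50


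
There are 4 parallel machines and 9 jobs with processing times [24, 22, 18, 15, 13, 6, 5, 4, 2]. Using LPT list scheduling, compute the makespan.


Jobs (LPT sorted): [24, 22, 18, 15, 13, 6, 5, 4, 2]
Machines: 4
  J=24 → Machine 1 (load: 0+24=24)
  J=22 → Machine 2 (load: 0+22=22)
  J=18 → Machine 3 (load: 0+18=18)
  J=15 → Machine 4 (load: 0+15=15)
  J=13 → Machine 4 (load: 15+13=28)
  J=6 → Machine 3 (load: 18+6=24)
  J=5 → Machine 2 (load: 22+5=27)
  J=4 → Machine 1 (load: 24+4=28)
  J=2 → Machine 3 (load: 24+2=26)
Machine loads: [28, 27, 26, 28]
Makespan = max = 28 time units


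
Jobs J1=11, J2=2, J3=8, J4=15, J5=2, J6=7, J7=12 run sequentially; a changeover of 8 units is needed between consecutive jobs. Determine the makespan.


Makespan = Σ processing + (n-1) × setup
= (11 + 2 + 8 + 15 + 2 + 7 + 12) + (7-1)×8
= 57 + 48
= 105 time units


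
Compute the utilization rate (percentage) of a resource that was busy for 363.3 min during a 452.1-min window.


Utilization = busy / total × 100
= 363.3 / 452.1 × 100
= 80.4%


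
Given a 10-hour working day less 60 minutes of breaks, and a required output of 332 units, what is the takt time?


Available = 10×60 - 60 = 540 min
Takt time = 540 / 332
= 1.63 min/unit


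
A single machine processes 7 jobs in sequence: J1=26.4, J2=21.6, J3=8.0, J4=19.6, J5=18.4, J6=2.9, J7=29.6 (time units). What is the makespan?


Sequential makespan: sum all processing times
= 26.4 + 21.6 + 8.0 + 19.6 + 18.4 + 2.9 + 29.6
= 126.5 time units


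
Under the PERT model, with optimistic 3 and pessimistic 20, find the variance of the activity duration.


σ² = ((p - o) / 6)² = (p - o)² / 36
= (20 - 3)² / 36
= 17² / 36
= 289 / 36
= 8.0278


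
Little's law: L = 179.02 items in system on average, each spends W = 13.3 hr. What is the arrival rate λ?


Little's law: L = λW → λ = L / W
= 179.02 / 13.3
= 13.46 per hour


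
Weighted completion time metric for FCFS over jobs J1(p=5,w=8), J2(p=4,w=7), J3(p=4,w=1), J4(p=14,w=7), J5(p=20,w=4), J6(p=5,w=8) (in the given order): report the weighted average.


Completion times:
  J1: C=5, w×C=8×5=40
  J2: C=9, w×C=7×9=63
  J3: C=13, w×C=1×13=13
  J4: C=27, w×C=7×27=189
  J5: C=47, w×C=4×47=188
  J6: C=52, w×C=8×52=416
Sum w×C = 909
Sum w = 35
Weighted avg = 909/35
= 25.97


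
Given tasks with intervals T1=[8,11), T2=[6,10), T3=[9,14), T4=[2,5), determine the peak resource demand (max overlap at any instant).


Check each time point for overlaps:
  t=9: 3 tasks active (T1, T2, T3)
Max concurrent = 3


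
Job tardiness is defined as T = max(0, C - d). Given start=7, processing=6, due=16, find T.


Completion = start + processing = 7 + 6 = 13
Tardiness = max(0, C - d) = max(0, 13 - 16)
= max(0, -3)
= 0


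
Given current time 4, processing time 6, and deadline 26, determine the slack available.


Slack = due - current_time - processing
= 26 - 4 - 6
= 16


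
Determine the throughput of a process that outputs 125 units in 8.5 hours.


Throughput = units / time
= 125 / 8.5
= 14.7 units/hour


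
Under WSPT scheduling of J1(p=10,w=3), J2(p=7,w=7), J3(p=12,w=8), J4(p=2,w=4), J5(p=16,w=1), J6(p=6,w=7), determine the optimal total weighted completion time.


WSPT order (by p/w): J4 → J6 → J2 → J3 → J1 → J5
  J4: C=2, w·C=4×2=8
  J6: C=8, w·C=7×8=56
  J2: C=15, w·C=7×15=105
  J3: C=27, w·C=8×27=216
  J1: C=37, w·C=3×37=111
  J5: C=53, w·C=1×53=53
Σ w·C = 549
= 549


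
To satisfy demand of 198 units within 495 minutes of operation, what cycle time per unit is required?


Cycle time = available time / demand
= 495 / 198
= 2.50 min/unit


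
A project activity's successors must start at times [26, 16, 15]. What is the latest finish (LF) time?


LF = min of all successor start times
Successors start at: [26, 16, 15]
LF = min(26, 16, 15)
= 15


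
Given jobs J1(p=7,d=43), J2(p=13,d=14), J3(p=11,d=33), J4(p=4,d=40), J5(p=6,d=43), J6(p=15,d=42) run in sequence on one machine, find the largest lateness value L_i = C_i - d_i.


Lateness per job (L = C - d):
  J1: C=7, d=43, L=-36
  J2: C=20, d=14, L=6
  J3: C=31, d=33, L=-2
  J4: C=35, d=40, L=-5
  J5: C=41, d=43, L=-2
  J6: C=56, d=42, L=14
Lmax = max(-36, 6, -2, -5, -2, 14)
= 14


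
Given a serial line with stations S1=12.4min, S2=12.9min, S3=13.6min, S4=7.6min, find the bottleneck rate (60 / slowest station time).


Bottleneck = longest station time
Station times: [12.4, 12.9, 13.6, 7.6]
Max = 13.6 min
Rate = 60 / 13.6
= 4.41 units/hour (bottleneck: 13.6min)


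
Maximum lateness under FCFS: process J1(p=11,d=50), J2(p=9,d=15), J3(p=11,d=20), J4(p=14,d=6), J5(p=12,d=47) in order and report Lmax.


Lateness per job (L = C - d):
  J1: C=11, d=50, L=-39
  J2: C=20, d=15, L=5
  J3: C=31, d=20, L=11
  J4: C=45, d=6, L=39
  J5: C=57, d=47, L=10
Lmax = max(-39, 5, 11, 39, 10)
= 39


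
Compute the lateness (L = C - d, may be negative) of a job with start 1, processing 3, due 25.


Completion = 1 + 3 = 4
Lateness = C - d = 4 - 25
= -21


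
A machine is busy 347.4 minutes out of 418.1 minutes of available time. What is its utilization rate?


Utilization = busy / total × 100
= 347.4 / 418.1 × 100
= 83.1%


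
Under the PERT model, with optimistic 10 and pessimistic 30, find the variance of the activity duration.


σ² = ((p - o) / 6)² = (p - o)² / 36
= (30 - 10)² / 36
= 20² / 36
= 400 / 36
= 11.1111


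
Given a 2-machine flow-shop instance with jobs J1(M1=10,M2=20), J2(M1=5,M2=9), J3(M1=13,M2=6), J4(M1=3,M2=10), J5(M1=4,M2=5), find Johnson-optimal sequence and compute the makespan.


Johnson's rule:
Group 1 (M1≤M2, sort by M1): ['J4', 'J5', 'J2', 'J1']
Group 2 (M1>M2, sort desc M2): ['J3']
Sequence: J4 → J5 → J2 → J1 → J3
Makespan calculation:
  J4: M1 done=3, M2 done=13
  J5: M1 done=7, M2 done=18
  J2: M1 done=12, M2 done=27
  J1: M1 done=22, M2 done=47
  J3: M1 done=35, M2 done=53
= Sequence: J4 → J5 → J2 → J1 → J3, Makespan: 53


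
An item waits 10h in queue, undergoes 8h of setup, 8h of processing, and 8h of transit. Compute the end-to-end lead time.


Lead time = queue + setup + processing + transit
= 10 + 8 + 8 + 8
= 34 hours


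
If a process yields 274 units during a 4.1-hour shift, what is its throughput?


Throughput = units / time
= 274 / 4.1
= 66.8 units/hour


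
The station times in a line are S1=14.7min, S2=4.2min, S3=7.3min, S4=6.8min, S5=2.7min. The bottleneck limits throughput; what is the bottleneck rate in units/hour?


Bottleneck = longest station time
Station times: [14.7, 4.2, 7.3, 6.8, 2.7]
Max = 14.7 min
Rate = 60 / 14.7
= 4.08 units/hour (bottleneck: 14.7min)


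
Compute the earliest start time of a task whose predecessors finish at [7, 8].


ES = max of all predecessor completion times
Predecessors: [7, 8]
ES = max(7, 8)
= 8


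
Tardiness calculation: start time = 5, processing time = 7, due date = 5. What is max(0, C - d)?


Completion = start + processing = 5 + 7 = 12
Tardiness = max(0, C - d) = max(0, 12 - 5)
= max(0, 7)
= 7


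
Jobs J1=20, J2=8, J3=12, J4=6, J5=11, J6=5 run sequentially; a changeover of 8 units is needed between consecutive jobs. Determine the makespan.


Makespan = Σ processing + (n-1) × setup
= (20 + 8 + 12 + 6 + 11 + 5) + (6-1)×8
= 62 + 40
= 102 time units


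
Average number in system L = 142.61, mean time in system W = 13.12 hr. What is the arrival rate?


Little's law: L = λW → λ = L / W
= 142.61 / 13.12
= 10.87 per hour


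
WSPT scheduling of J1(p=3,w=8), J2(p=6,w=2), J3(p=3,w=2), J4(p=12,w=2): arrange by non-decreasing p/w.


WSPT (Smith's rule): sort by p/w ascending
  J1: p/w = 3/8 = 0.375
  J3: p/w = 3/2 = 1.500
  J2: p/w = 6/2 = 3.000
  J4: p/w = 12/2 = 6.000
Order: J1 → J3 → J2 → J4


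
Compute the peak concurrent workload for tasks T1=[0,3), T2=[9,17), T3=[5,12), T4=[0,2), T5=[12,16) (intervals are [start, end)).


Check each time point for overlaps:
  t=0: 2 tasks active (T1, T4)
Max concurrent = 2


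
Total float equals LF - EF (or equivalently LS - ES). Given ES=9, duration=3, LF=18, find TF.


EF = ES + duration = 9 + 3 = 12
LS = LF - duration = 18 - 3 = 15
Total Float = LF - EF = 18 - 12
(or LS - ES = 15 - 9)
= 6


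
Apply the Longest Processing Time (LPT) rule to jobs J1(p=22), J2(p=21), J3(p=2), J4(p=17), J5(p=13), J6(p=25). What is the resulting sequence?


LPT: sort by longest processing time first
  J6: p=25
  J1: p=22
  J2: p=21
  J4: p=17
  J5: p=13
  J3: p=2
Order: J6 → J1 → J2 → J4 → J5 → J3


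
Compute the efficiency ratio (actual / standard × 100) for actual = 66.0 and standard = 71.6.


Efficiency = (actual / standard) × 100
= (66.0 / 71.6) × 100
= 92.2%


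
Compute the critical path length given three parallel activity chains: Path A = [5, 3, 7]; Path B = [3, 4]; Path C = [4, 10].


Path A: 5 + 3 + 7 = 15
Path B: 3 + 4 = 7
Path C: 4 + 10 = 14
Critical path = longest = max(15, 7, 14)
= 15 (Path A)


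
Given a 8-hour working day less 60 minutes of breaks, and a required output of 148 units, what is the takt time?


Available = 8×60 - 60 = 420 min
Takt time = 420 / 148
= 2.84 min/unit


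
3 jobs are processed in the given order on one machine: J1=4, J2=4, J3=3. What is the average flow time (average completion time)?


Completion times:
  J1: completes at 4
  J2: completes at 8
  J3: completes at 11
Sum = 23
Average = 23/3
= 7.67


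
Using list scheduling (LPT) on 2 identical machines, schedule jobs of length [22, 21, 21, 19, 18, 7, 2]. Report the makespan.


Jobs (LPT sorted): [22, 21, 21, 19, 18, 7, 2]
Machines: 2
  J=22 → Machine 1 (load: 0+22=22)
  J=21 → Machine 2 (load: 0+21=21)
  J=21 → Machine 2 (load: 21+21=42)
  J=19 → Machine 1 (load: 22+19=41)
  J=18 → Machine 1 (load: 41+18=59)
  J=7 → Machine 2 (load: 42+7=49)
  J=2 → Machine 2 (load: 49+2=51)
Machine loads: [59, 51]
Makespan = max = 59 time units


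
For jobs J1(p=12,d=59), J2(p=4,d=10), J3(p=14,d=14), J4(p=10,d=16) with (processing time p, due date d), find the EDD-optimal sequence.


EDD: sort by earliest due date
  J2: d=10, p=4
  J3: d=14, p=14
  J4: d=16, p=10
  J1: d=59, p=12
Order: J2 → J3 → J4 → J1


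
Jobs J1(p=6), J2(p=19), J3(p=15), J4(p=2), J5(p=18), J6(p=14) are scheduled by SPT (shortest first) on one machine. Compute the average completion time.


SPT order: J4 → J1 → J6 → J3 → J5 → J2
Completion times:
  J4: C=2
  J1: C=8
  J6: C=22
  J3: C=37
  J5: C=55
  J2: C=74
Sum = 198, n = 6
Mean flow = 198/6
= 33.00


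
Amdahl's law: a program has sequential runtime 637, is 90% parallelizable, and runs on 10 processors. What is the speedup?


Amdahl's law: T_p = T × ((1-p) + p/N)
= 637 × ((1-0.9) + 0.9/10)
= 637 × (0.10 + 0.0900)
= 637 × 0.1900
= 121.03
Speedup = 637/121.03
= 5.26×


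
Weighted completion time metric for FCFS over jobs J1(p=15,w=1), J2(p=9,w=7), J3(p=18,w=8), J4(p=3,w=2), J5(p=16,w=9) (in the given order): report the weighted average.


Completion times:
  J1: C=15, w×C=1×15=15
  J2: C=24, w×C=7×24=168
  J3: C=42, w×C=8×42=336
  J4: C=45, w×C=2×45=90
  J5: C=61, w×C=9×61=549
Sum w×C = 1158
Sum w = 27
Weighted avg = 1158/27
= 42.89


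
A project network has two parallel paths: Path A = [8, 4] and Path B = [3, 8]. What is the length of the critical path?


Path A: 8 + 4 = 12
Path B: 3 + 8 = 11
Critical path = longest = max(12, 11)
= 12 (Path A)


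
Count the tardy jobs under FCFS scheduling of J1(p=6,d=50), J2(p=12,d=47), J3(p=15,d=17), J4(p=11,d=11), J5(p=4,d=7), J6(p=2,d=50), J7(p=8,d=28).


Completion vs due date:
  J1: C=6, d=50 → on time
  J2: C=18, d=47 → on time
  J3: C=33, d=17 → TARDY
  J4: C=44, d=11 → TARDY
  J5: C=48, d=7 → TARDY
  J6: C=50, d=50 → on time
  J7: C=58, d=28 → TARDY
Tardy jobs: J3, J4, J5, J7
Count = 4


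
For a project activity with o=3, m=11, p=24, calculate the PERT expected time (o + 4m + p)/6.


te = (o + 4m + p) / 6
= (3 + 4×11 + 24) / 6
= (3 + 44 + 24) / 6
= 71 / 6
= 11.83


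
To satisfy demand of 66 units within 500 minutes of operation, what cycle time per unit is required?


Cycle time = available time / demand
= 500 / 66
= 7.58 min/unit


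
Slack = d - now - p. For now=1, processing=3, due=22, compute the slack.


Slack = due - current_time - processing
= 22 - 1 - 3
= 18


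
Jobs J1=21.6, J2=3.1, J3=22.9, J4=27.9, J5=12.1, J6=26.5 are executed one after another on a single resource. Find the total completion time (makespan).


Sequential makespan: sum all processing times
= 21.6 + 3.1 + 22.9 + 27.9 + 12.1 + 26.5
= 114.1 time units


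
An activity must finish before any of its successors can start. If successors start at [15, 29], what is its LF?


LF = min of all successor start times
Successors start at: [15, 29]
LF = min(15, 29)
= 15


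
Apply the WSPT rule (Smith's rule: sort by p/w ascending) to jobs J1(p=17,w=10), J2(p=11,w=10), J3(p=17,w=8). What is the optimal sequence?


WSPT (Smith's rule): sort by p/w ascending
  J2: p/w = 11/10 = 1.100
  J1: p/w = 17/10 = 1.700
  J3: p/w = 17/8 = 2.125
Order: J2 → J1 → J3


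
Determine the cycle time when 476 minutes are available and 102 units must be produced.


Cycle time = available time / demand
= 476 / 102
= 4.67 min/unit


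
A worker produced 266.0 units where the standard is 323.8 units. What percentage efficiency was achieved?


Efficiency = (actual / standard) × 100
= (266.0 / 323.8) × 100
= 82.1%


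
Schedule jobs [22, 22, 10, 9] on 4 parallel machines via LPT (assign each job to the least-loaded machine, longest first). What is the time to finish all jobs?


Jobs (LPT sorted): [22, 22, 10, 9]
Machines: 4
  J=22 → Machine 1 (load: 0+22=22)
  J=22 → Machine 2 (load: 0+22=22)
  J=10 → Machine 3 (load: 0+10=10)
  J=9 → Machine 4 (load: 0+9=9)
Machine loads: [22, 22, 10, 9]
Makespan = max = 22 time units


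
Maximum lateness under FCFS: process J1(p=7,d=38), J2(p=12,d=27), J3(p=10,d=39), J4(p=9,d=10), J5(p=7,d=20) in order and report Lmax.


Lateness per job (L = C - d):
  J1: C=7, d=38, L=-31
  J2: C=19, d=27, L=-8
  J3: C=29, d=39, L=-10
  J4: C=38, d=10, L=28
  J5: C=45, d=20, L=25
Lmax = max(-31, -8, -10, 28, 25)
= 28


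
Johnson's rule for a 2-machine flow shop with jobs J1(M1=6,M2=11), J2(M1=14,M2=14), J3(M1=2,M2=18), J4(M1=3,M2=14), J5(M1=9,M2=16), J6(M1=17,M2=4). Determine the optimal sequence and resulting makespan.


Johnson's rule:
Group 1 (M1≤M2, sort by M1): ['J3', 'J4', 'J1', 'J5', 'J2']
Group 2 (M1>M2, sort desc M2): ['J6']
Sequence: J3 → J4 → J1 → J5 → J2 → J6
Makespan calculation:
  J3: M1 done=2, M2 done=20
  J4: M1 done=5, M2 done=34
  J1: M1 done=11, M2 done=45
  J5: M1 done=20, M2 done=61
  J2: M1 done=34, M2 done=75
  J6: M1 done=51, M2 done=79
= Sequence: J3 → J4 → J1 → J5 → J2 → J6, Makespan: 79


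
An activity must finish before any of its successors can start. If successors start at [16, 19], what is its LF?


LF = min of all successor start times
Successors start at: [16, 19]
LF = min(16, 19)
= 16


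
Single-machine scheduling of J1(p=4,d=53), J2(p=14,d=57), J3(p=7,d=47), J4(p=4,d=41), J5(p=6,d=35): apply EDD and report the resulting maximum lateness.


EDD order: J5 → J4 → J3 → J1 → J2
Completion and lateness:
  J5: C=6, d=35, L=6-35=-29
  J4: C=10, d=41, L=10-41=-31
  J3: C=17, d=47, L=17-47=-30
  J1: C=21, d=53, L=21-53=-32
  J2: C=35, d=57, L=35-57=-22
Lmax = max(-29, -31, -30, -32, -22)
= -22


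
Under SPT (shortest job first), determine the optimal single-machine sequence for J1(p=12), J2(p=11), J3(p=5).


SPT: sort by shortest processing time
  J3: p=5
  J2: p=11
  J1: p=12
Order: J3 → J2 → J1


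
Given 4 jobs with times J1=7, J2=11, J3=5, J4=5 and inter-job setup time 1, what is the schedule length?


Makespan = Σ processing + (n-1) × setup
= (7 + 11 + 5 + 5) + (4-1)×1
= 28 + 3
= 31 time units


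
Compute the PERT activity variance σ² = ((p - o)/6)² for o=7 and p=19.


σ² = ((p - o) / 6)² = (p - o)² / 36
= (19 - 7)² / 36
= 12² / 36
= 144 / 36
= 4.0000


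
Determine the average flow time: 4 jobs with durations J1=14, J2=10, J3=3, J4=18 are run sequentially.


Completion times:
  J1: completes at 14
  J2: completes at 24
  J3: completes at 27
  J4: completes at 45
Sum = 110
Average = 110/4
= 27.50


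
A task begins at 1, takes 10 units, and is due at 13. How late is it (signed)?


Completion = 1 + 10 = 11
Lateness = C - d = 11 - 13
= -2


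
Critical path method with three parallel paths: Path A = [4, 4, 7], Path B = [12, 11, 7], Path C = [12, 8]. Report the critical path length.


Path A: 4 + 4 + 7 = 15
Path B: 12 + 11 + 7 = 30
Path C: 12 + 8 = 20
Critical path = longest = max(15, 30, 20)
= 30 (Path B)


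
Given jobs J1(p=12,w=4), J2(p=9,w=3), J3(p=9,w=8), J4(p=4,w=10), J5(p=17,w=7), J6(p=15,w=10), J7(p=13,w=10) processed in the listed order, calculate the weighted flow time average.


Completion times:
  J1: C=12, w×C=4×12=48
  J2: C=21, w×C=3×21=63
  J3: C=30, w×C=8×30=240
  J4: C=34, w×C=10×34=340
  J5: C=51, w×C=7×51=357
  J6: C=66, w×C=10×66=660
  J7: C=79, w×C=10×79=790
Sum w×C = 2498
Sum w = 52
Weighted avg = 2498/52
= 48.04


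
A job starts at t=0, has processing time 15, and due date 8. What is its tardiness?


Completion = start + processing = 0 + 15 = 15
Tardiness = max(0, C - d) = max(0, 15 - 8)
= max(0, 7)
= 7


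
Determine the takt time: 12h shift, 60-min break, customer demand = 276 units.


Available = 12×60 - 60 = 660 min
Takt time = 660 / 276
= 2.39 min/unit
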